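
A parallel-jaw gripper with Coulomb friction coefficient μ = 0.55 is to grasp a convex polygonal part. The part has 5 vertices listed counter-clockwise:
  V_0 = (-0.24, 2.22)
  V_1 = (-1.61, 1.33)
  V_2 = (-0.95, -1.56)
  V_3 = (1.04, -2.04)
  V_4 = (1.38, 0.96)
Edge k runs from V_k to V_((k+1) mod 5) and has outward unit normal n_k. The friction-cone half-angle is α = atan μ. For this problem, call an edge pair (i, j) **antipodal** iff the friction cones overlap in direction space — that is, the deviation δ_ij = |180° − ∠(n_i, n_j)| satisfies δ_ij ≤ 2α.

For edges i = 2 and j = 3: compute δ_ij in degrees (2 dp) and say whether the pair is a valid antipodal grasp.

α = atan 0.55 = 28.81°;  2α = 57.62°
edge 2: e_2 = (+1.99, -0.48);  n_2 = (-0.2345, -0.9721)
edge 3: e_3 = (+0.34, +3.00);  n_3 = (+0.9936, -0.1126)
∠(n_2, n_3) = 97.10°
δ = |180° − 97.10°| = 82.90°
82.90° > 2α = 57.62°  →  invalid

δ = 82.90°, invalid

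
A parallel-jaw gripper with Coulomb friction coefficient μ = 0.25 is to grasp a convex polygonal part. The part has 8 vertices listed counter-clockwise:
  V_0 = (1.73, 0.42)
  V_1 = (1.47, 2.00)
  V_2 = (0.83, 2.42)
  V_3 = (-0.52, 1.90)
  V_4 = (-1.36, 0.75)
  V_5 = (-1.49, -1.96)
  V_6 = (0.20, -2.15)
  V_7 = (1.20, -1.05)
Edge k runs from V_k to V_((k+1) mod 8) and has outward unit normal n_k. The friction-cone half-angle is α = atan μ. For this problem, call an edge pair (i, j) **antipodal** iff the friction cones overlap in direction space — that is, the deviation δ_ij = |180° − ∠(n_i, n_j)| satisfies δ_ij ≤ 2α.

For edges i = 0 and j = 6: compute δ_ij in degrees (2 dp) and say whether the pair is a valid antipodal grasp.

α = atan 0.25 = 14.04°;  2α = 28.07°
edge 0: e_0 = (-0.26, +1.58);  n_0 = (+0.9867, +0.1624)
edge 6: e_6 = (+1.00, +1.10);  n_6 = (+0.7399, -0.6727)
∠(n_0, n_6) = 51.62°
δ = |180° − 51.62°| = 128.38°
128.38° > 2α = 28.07°  →  invalid

δ = 128.38°, invalid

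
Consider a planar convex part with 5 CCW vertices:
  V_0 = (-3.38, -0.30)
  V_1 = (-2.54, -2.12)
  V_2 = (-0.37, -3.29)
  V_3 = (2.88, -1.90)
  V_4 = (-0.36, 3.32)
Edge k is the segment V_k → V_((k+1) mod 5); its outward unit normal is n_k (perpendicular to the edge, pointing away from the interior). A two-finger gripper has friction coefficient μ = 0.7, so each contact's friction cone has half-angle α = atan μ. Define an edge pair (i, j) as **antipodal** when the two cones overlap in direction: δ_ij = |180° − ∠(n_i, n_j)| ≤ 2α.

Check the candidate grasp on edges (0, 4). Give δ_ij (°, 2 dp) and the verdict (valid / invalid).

α = atan 0.7 = 34.99°;  2α = 69.98°
edge 0: e_0 = (+0.84, -1.82);  n_0 = (-0.9080, -0.4191)
edge 4: e_4 = (-3.02, -3.62);  n_4 = (-0.7679, +0.6406)
∠(n_0, n_4) = 64.61°
δ = |180° − 64.61°| = 115.39°
115.39° > 2α = 69.98°  →  invalid

δ = 115.39°, invalid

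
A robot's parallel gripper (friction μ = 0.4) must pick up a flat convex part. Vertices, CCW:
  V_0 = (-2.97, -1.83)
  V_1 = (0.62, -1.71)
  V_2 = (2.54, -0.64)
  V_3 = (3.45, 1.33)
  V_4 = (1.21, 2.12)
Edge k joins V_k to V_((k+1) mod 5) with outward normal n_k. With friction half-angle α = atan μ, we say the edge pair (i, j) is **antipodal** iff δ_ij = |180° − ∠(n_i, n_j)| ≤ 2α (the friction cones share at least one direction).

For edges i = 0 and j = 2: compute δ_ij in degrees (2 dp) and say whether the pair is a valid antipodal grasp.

δ = 116.71°, invalid

α = atan 0.4 = 21.80°;  2α = 43.60°
edge 0: e_0 = (+3.59, +0.12);  n_0 = (+0.0334, -0.9994)
edge 2: e_2 = (+0.91, +1.97);  n_2 = (+0.9078, -0.4194)
∠(n_0, n_2) = 63.29°
δ = |180° − 63.29°| = 116.71°
116.71° > 2α = 43.60°  →  invalid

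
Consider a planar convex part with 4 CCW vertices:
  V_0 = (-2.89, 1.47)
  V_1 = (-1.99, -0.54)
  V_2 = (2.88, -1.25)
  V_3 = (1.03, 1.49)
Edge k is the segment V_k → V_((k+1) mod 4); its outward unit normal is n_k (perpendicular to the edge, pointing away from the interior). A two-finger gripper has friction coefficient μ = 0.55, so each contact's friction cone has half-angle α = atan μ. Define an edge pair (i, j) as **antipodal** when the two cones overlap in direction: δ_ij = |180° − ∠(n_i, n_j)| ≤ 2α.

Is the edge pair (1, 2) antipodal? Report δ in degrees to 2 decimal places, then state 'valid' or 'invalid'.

δ = 47.68°, valid

α = atan 0.55 = 28.81°;  2α = 57.62°
edge 1: e_1 = (+4.87, -0.71);  n_1 = (-0.1443, -0.9895)
edge 2: e_2 = (-1.85, +2.74);  n_2 = (+0.8288, +0.5596)
∠(n_1, n_2) = 132.32°
δ = |180° − 132.32°| = 47.68°
47.68° ≤ 2α = 57.62°  →  valid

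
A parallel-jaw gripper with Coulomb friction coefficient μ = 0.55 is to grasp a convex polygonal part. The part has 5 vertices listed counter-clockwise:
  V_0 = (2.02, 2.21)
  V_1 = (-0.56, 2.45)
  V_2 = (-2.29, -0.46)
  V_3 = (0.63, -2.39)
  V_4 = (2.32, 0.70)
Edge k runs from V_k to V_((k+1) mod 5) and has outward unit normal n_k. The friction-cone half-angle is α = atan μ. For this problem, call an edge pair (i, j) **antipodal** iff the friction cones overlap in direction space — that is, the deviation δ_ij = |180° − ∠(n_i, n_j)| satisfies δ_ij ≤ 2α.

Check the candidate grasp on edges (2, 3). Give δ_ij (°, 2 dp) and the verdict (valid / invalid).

δ = 85.21°, invalid

α = atan 0.55 = 28.81°;  2α = 57.62°
edge 2: e_2 = (+2.92, -1.93);  n_2 = (-0.5514, -0.8342)
edge 3: e_3 = (+1.69, +3.09);  n_3 = (+0.8774, -0.4798)
∠(n_2, n_3) = 94.79°
δ = |180° − 94.79°| = 85.21°
85.21° > 2α = 57.62°  →  invalid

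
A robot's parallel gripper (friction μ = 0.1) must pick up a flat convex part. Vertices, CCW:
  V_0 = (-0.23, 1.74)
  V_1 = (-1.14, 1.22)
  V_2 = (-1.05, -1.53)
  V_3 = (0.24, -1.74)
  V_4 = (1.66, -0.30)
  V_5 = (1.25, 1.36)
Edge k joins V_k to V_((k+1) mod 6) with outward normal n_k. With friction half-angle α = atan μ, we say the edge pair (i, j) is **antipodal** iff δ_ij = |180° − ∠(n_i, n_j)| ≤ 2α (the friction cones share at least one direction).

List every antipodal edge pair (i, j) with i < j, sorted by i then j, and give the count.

count = 1; pairs: (2,5)

α = atan 0.1 = 5.71°;  2α = 11.42°
n_0 = (-0.4961, +0.8682)
n_1 = (-0.9995, -0.0327)
n_2 = (-0.1607, -0.9870)
n_3 = (+0.7120, -0.7021)
n_4 = (+0.9708, +0.2398)
n_5 = (+0.2487, +0.9686)
  (0,1): δ = 117.87°  ·
  (0,2): δ = 38.99°  ·
  (0,3): δ = 15.66°  ·
  (0,4): δ = 74.13°  ·
  (0,5): δ = 135.86°  ·
  (1,2): δ = 101.12°  ·
  (1,3): δ = 46.47°  ·
  (1,4): δ = 12.00°  ·
  (1,5): δ = 73.73°  ·
  (2,3): δ = 125.35°  ·
  (2,4): δ = 66.88°  ·
  (2,5): δ = 5.15°  ✓
  (3,4): δ = 121.53°  ·
  (3,5): δ = 59.80°  ·
  (4,5): δ = 118.27°  ·
antipodal pairs: 1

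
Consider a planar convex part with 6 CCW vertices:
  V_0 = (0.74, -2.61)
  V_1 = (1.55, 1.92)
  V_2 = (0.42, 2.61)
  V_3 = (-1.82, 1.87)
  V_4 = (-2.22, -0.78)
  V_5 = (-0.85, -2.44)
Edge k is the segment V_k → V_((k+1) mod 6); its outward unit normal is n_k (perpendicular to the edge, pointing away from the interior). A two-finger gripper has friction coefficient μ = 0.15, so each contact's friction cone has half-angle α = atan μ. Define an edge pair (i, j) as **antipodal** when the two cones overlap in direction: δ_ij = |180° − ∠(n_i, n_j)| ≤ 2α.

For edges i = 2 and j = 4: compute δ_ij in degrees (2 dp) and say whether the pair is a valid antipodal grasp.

α = atan 0.15 = 8.53°;  2α = 17.06°
edge 2: e_2 = (-2.24, -0.74);  n_2 = (-0.3137, +0.9495)
edge 4: e_4 = (+1.37, -1.66);  n_4 = (-0.7713, -0.6365)
∠(n_2, n_4) = 111.25°
δ = |180° − 111.25°| = 68.75°
68.75° > 2α = 17.06°  →  invalid

δ = 68.75°, invalid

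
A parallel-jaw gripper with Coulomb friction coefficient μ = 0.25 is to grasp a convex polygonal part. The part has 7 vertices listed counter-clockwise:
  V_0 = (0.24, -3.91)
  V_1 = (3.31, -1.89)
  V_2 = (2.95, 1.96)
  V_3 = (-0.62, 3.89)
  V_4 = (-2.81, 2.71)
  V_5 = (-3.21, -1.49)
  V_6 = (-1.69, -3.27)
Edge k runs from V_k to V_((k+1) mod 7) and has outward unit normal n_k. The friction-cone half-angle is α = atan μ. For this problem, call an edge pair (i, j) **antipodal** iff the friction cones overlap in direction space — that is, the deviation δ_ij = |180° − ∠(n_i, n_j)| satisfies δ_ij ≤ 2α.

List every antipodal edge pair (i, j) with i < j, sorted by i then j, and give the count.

α = atan 0.25 = 14.04°;  2α = 28.07°
n_0 = (+0.5497, -0.8354)
n_1 = (+0.9957, +0.0931)
n_2 = (+0.4756, +0.8797)
n_3 = (-0.4743, +0.8803)
n_4 = (-0.9955, +0.0948)
n_5 = (-0.7605, -0.6494)
n_6 = (-0.3148, -0.9492)
  (0,1): δ = 118.00°  ·
  (0,2): δ = 61.74°  ·
  (0,3): δ = 5.03°  ✓
  (0,4): δ = 51.22°  ·
  (0,5): δ = 97.15°  ·
  (0,6): δ = 128.31°  ·
  (1,2): δ = 123.74°  ·
  (1,3): δ = 67.03°  ·
  (1,4): δ = 10.78°  ✓
  (1,5): δ = 35.15°  ·
  (1,6): δ = 66.31°  ·
  (2,3): δ = 123.29°  ·
  (2,4): δ = 67.04°  ·
  (2,5): δ = 21.11°  ✓
  (2,6): δ = 10.05°  ✓
  (3,4): δ = 123.76°  ·
  (3,5): δ = 77.82°  ·
  (3,6): δ = 46.66°  ·
  (4,5): δ = 134.06°  ·
  (4,6): δ = 102.91°  ·
  (5,6): δ = 148.84°  ·
antipodal pairs: 4

count = 4; pairs: (0,3), (1,4), (2,5), (2,6)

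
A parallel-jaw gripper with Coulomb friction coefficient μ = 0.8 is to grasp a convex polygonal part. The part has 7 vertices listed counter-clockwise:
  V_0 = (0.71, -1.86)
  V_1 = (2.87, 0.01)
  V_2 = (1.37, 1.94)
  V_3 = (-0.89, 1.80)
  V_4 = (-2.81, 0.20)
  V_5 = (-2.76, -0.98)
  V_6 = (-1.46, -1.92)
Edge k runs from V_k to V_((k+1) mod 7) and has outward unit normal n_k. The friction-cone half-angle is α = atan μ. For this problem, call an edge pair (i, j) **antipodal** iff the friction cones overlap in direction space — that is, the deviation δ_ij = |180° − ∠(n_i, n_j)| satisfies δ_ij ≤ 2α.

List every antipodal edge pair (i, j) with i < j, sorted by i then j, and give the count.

count = 10; pairs: (0,2), (0,3), (0,4), (1,4), (1,5), (1,6), (2,5), (2,6), (3,5), (3,6)

α = atan 0.8 = 38.66°;  2α = 77.32°
n_0 = (+0.6545, -0.7560)
n_1 = (+0.7896, +0.6137)
n_2 = (-0.0618, +0.9981)
n_3 = (-0.6402, +0.7682)
n_4 = (-0.9991, -0.0423)
n_5 = (-0.5859, -0.8104)
n_6 = (+0.0276, -0.9996)
  (0,1): δ = 93.03°  ·
  (0,2): δ = 37.34°  ✓
  (0,3): δ = 1.08°  ✓
  (0,4): δ = 51.54°  ✓
  (0,5): δ = 103.25°  ·
  (0,6): δ = 140.70°  ·
  (1,2): δ = 124.31°  ·
  (1,3): δ = 88.05°  ·
  (1,4): δ = 35.43°  ✓
  (1,5): δ = 16.28°  ✓
  (1,6): δ = 53.73°  ✓
  (2,3): δ = 143.74°  ·
  (2,4): δ = 91.12°  ·
  (2,5): δ = 39.41°  ✓
  (2,6): δ = 1.96°  ✓
  (3,4): δ = 127.38°  ·
  (3,5): δ = 75.68°  ✓
  (3,6): δ = 38.22°  ✓
  (4,5): δ = 128.30°  ·
  (4,6): δ = 90.84°  ·
  (5,6): δ = 142.55°  ·
antipodal pairs: 10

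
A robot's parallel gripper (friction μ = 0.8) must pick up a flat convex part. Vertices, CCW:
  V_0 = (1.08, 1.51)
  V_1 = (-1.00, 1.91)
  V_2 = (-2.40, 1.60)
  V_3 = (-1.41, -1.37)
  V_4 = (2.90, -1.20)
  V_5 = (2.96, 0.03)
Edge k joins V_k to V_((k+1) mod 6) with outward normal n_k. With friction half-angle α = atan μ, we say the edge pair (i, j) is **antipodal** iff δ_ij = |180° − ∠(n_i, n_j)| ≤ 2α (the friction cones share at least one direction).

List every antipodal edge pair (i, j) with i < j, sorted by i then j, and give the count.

count = 7; pairs: (0,2), (0,3), (1,3), (1,4), (2,4), (2,5), (3,5)

α = atan 0.8 = 38.66°;  2α = 77.32°
n_0 = (+0.1888, +0.9820)
n_1 = (-0.2162, +0.9764)
n_2 = (-0.9487, -0.3162)
n_3 = (+0.0394, -0.9992)
n_4 = (+0.9988, -0.0487)
n_5 = (+0.6186, +0.7857)
  (0,1): δ = 156.63°  ·
  (0,2): δ = 60.68°  ✓
  (0,3): δ = 13.14°  ✓
  (0,4): δ = 98.09°  ·
  (0,5): δ = 152.67°  ·
  (1,2): δ = 84.05°  ·
  (1,3): δ = 10.23°  ✓
  (1,4): δ = 74.72°  ✓
  (1,5): δ = 129.30°  ·
  (2,3): δ = 106.18°  ·
  (2,4): δ = 21.23°  ✓
  (2,5): δ = 33.35°  ✓
  (3,4): δ = 95.05°  ·
  (3,5): δ = 40.47°  ✓
  (4,5): δ = 125.42°  ·
antipodal pairs: 7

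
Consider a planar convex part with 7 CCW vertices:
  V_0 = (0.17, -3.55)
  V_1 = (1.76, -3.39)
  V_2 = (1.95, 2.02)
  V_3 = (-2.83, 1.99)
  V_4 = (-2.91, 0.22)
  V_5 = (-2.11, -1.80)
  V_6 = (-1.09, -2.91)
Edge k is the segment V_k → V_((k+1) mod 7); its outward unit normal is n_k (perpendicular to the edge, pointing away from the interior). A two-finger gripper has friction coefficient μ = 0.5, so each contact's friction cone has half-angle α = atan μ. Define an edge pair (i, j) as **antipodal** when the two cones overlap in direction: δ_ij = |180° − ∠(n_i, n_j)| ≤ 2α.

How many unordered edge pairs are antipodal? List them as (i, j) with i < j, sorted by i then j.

count = 6; pairs: (0,2), (1,3), (1,4), (1,5), (2,5), (2,6)

α = atan 0.5 = 26.57°;  2α = 53.13°
n_0 = (+0.1001, -0.9950)
n_1 = (+0.9994, -0.0351)
n_2 = (-0.0063, +1.0000)
n_3 = (-0.9990, +0.0452)
n_4 = (-0.9297, -0.3682)
n_5 = (-0.7363, -0.6766)
n_6 = (-0.4529, -0.8916)
  (0,1): δ = 97.76°  ·
  (0,2): δ = 5.39°  ✓
  (0,3): δ = 81.67°  ·
  (0,4): δ = 105.86°  ·
  (0,5): δ = 126.83°  ·
  (0,6): δ = 147.33°  ·
  (1,2): δ = 87.63°  ·
  (1,3): δ = 0.58°  ✓
  (1,4): δ = 23.62°  ✓
  (1,5): δ = 44.59°  ✓
  (1,6): δ = 65.08°  ·
  (2,3): δ = 92.95°  ·
  (2,4): δ = 68.75°  ·
  (2,5): δ = 47.78°  ✓
  (2,6): δ = 27.29°  ✓
  (3,4): δ = 155.81°  ·
  (3,5): δ = 134.83°  ·
  (3,6): δ = 114.34°  ·
  (4,5): δ = 159.03°  ·
  (4,6): δ = 138.53°  ·
  (5,6): δ = 159.51°  ·
antipodal pairs: 6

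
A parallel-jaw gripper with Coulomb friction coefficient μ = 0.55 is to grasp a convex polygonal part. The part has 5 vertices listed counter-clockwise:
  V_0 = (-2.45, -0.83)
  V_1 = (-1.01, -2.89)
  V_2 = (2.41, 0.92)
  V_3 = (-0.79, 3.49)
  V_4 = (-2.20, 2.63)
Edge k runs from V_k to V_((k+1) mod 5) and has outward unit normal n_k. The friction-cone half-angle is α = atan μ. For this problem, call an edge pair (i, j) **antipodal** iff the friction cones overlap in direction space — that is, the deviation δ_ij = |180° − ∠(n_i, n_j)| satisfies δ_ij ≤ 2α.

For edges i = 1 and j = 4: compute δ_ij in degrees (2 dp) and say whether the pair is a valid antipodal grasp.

δ = 37.78°, valid

α = atan 0.55 = 28.81°;  2α = 57.62°
edge 1: e_1 = (+3.42, +3.81);  n_1 = (+0.7442, -0.6680)
edge 4: e_4 = (-0.25, -3.46);  n_4 = (-0.9974, +0.0721)
∠(n_1, n_4) = 142.22°
δ = |180° − 142.22°| = 37.78°
37.78° ≤ 2α = 57.62°  →  valid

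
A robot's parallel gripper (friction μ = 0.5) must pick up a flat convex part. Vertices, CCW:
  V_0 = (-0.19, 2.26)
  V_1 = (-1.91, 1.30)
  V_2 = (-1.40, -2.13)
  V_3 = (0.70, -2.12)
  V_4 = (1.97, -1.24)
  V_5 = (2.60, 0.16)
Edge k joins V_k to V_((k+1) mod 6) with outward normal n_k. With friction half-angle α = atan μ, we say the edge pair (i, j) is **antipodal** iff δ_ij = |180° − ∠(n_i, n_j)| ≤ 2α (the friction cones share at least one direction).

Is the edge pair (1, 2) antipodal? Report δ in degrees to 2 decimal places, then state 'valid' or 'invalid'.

δ = 98.18°, invalid

α = atan 0.5 = 26.57°;  2α = 53.13°
edge 1: e_1 = (+0.51, -3.43);  n_1 = (-0.9891, -0.1471)
edge 2: e_2 = (+2.10, +0.01);  n_2 = (+0.0048, -1.0000)
∠(n_1, n_2) = 81.82°
δ = |180° − 81.82°| = 98.18°
98.18° > 2α = 53.13°  →  invalid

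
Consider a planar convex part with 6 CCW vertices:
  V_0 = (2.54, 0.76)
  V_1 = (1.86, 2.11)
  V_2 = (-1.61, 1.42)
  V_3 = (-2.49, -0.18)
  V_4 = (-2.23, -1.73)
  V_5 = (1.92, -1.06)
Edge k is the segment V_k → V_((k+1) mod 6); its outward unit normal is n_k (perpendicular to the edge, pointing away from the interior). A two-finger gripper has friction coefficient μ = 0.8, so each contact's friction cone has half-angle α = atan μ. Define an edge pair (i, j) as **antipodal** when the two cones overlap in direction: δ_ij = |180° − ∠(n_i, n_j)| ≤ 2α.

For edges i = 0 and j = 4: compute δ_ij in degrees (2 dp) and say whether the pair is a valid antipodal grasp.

α = atan 0.8 = 38.66°;  2α = 77.32°
edge 0: e_0 = (-0.68, +1.35);  n_0 = (+0.8931, +0.4499)
edge 4: e_4 = (+4.15, +0.67);  n_4 = (+0.1594, -0.9872)
∠(n_0, n_4) = 107.56°
δ = |180° − 107.56°| = 72.44°
72.44° ≤ 2α = 77.32°  →  valid

δ = 72.44°, valid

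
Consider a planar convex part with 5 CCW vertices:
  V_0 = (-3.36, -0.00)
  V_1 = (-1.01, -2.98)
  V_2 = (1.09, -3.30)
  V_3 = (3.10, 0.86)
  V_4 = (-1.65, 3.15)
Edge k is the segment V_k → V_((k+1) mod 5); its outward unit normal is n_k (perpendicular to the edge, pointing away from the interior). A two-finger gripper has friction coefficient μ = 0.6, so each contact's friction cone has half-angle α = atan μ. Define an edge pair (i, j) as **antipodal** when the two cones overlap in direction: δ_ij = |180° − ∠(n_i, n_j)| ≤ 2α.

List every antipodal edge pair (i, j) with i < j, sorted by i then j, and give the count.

count = 3; pairs: (0,3), (1,3), (2,4)

α = atan 0.6 = 30.96°;  2α = 61.93°
n_0 = (-0.7852, -0.6192)
n_1 = (-0.1506, -0.9886)
n_2 = (+0.9004, -0.4351)
n_3 = (+0.4343, +0.9008)
n_4 = (-0.8789, +0.4771)
  (0,1): δ = 136.92°  ·
  (0,2): δ = 64.05°  ·
  (0,3): δ = 26.00°  ✓
  (0,4): δ = 113.25°  ·
  (1,2): δ = 107.12°  ·
  (1,3): δ = 17.07°  ✓
  (1,4): δ = 70.17°  ·
  (2,3): δ = 89.95°  ·
  (2,4): δ = 2.71°  ✓
  (3,4): δ = 92.76°  ·
antipodal pairs: 3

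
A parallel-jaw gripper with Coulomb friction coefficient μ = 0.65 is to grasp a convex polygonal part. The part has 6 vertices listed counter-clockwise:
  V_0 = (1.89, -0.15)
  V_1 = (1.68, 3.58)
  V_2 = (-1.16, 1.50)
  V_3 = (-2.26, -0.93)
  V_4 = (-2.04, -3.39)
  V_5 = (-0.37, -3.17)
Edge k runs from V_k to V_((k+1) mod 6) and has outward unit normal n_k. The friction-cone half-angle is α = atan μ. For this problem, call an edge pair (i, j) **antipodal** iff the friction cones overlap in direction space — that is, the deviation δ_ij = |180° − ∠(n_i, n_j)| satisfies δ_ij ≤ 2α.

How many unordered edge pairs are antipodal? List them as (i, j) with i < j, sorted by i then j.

α = atan 0.65 = 33.02°;  2α = 66.05°
n_0 = (+0.9984, +0.0562)
n_1 = (-0.5909, +0.8068)
n_2 = (-0.9110, +0.4124)
n_3 = (-0.9960, -0.0891)
n_4 = (+0.1306, -0.9914)
n_5 = (+0.8006, -0.5992)
  (0,1): δ = 57.00°  ✓
  (0,2): δ = 27.58°  ✓
  (0,3): δ = 1.89°  ✓
  (0,4): δ = 94.28°  ·
  (0,5): δ = 139.97°  ·
  (1,2): δ = 150.57°  ·
  (1,3): δ = 121.11°  ·
  (1,4): δ = 28.71°  ✓
  (1,5): δ = 16.97°  ✓
  (2,3): δ = 150.53°  ·
  (2,4): δ = 58.14°  ✓
  (2,5): δ = 12.45°  ✓
  (3,4): δ = 87.61°  ·
  (3,5): δ = 41.92°  ✓
  (4,5): δ = 134.31°  ·
antipodal pairs: 8

count = 8; pairs: (0,1), (0,2), (0,3), (1,4), (1,5), (2,4), (2,5), (3,5)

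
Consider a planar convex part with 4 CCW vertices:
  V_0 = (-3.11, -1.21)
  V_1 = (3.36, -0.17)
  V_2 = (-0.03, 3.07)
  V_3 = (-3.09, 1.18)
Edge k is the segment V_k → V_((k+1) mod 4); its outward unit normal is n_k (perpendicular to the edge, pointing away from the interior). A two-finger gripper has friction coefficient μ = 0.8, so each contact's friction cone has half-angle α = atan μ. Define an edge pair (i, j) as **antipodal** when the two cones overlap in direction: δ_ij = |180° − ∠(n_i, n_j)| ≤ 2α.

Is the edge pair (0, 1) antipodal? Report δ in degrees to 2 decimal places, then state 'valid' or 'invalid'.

δ = 52.84°, valid

α = atan 0.8 = 38.66°;  2α = 77.32°
edge 0: e_0 = (+6.47, +1.04);  n_0 = (+0.1587, -0.9873)
edge 1: e_1 = (-3.39, +3.24);  n_1 = (+0.6909, +0.7229)
∠(n_0, n_1) = 127.16°
δ = |180° − 127.16°| = 52.84°
52.84° ≤ 2α = 77.32°  →  valid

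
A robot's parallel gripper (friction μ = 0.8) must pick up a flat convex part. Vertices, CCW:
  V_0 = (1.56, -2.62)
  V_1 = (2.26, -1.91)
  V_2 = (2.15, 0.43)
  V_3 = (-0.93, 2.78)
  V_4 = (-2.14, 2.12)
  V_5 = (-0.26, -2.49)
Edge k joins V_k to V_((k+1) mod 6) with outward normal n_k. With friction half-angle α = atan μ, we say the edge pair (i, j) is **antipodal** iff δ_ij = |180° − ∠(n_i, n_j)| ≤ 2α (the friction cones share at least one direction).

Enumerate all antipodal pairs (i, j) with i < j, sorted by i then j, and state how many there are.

α = atan 0.8 = 38.66°;  2α = 77.32°
n_0 = (+0.7121, -0.7021)
n_1 = (+0.9989, +0.0470)
n_2 = (+0.6066, +0.7950)
n_3 = (-0.4789, +0.8779)
n_4 = (-0.9260, -0.3776)
n_5 = (-0.0712, -0.9975)
  (0,1): δ = 132.71°  ·
  (0,2): δ = 82.75°  ·
  (0,3): δ = 16.80°  ✓
  (0,4): δ = 66.78°  ✓
  (0,5): δ = 130.51°  ·
  (1,2): δ = 130.03°  ·
  (1,3): δ = 64.08°  ✓
  (1,4): δ = 19.49°  ✓
  (1,5): δ = 83.22°  ·
  (2,3): δ = 114.05°  ·
  (2,4): δ = 30.47°  ✓
  (2,5): δ = 33.26°  ✓
  (3,4): δ = 96.42°  ·
  (3,5): δ = 32.70°  ✓
  (4,5): δ = 116.27°  ·
antipodal pairs: 7

count = 7; pairs: (0,3), (0,4), (1,3), (1,4), (2,4), (2,5), (3,5)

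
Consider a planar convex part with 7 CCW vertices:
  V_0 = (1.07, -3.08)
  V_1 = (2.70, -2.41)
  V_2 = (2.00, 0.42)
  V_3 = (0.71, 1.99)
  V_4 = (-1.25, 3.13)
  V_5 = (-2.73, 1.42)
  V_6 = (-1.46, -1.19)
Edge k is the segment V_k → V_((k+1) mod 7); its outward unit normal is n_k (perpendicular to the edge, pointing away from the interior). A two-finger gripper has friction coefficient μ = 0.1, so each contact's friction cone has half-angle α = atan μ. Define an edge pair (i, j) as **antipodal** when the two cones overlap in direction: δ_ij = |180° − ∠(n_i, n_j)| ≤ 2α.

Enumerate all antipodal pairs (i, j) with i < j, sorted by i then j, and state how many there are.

α = atan 0.1 = 5.71°;  2α = 11.42°
n_0 = (+0.3802, -0.9249)
n_1 = (+0.9707, +0.2401)
n_2 = (+0.7726, +0.6348)
n_3 = (+0.5028, +0.8644)
n_4 = (-0.7561, +0.6544)
n_5 = (-0.8992, -0.4375)
n_6 = (-0.5985, -0.8011)
  (0,1): δ = 98.45°  ·
  (0,2): δ = 72.94°  ·
  (0,3): δ = 52.53°  ·
  (0,4): δ = 26.78°  ·
  (0,5): δ = 93.60°  ·
  (0,6): δ = 120.89°  ·
  (1,2): δ = 154.48°  ·
  (1,3): δ = 134.08°  ·
  (1,4): δ = 54.77°  ·
  (1,5): δ = 12.05°  ·
  (1,6): δ = 39.35°  ·
  (2,3): δ = 159.59°  ·
  (2,4): δ = 80.28°  ·
  (2,5): δ = 13.46°  ·
  (2,6): δ = 13.83°  ·
  (3,4): δ = 100.69°  ·
  (3,5): δ = 33.87°  ·
  (3,6): δ = 6.58°  ✓
  (4,5): δ = 113.18°  ·
  (4,6): δ = 85.88°  ·
  (5,6): δ = 152.71°  ·
antipodal pairs: 1

count = 1; pairs: (3,6)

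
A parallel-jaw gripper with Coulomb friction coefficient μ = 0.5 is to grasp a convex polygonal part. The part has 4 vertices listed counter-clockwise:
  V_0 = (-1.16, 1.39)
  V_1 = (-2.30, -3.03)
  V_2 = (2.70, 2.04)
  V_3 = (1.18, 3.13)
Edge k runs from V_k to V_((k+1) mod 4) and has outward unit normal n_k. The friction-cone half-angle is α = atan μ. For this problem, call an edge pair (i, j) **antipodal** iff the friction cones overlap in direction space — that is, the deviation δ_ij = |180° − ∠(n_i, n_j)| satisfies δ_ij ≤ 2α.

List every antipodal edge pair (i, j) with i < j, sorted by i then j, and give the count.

α = atan 0.5 = 26.57°;  2α = 53.13°
n_0 = (-0.9683, +0.2497)
n_1 = (+0.7120, -0.7022)
n_2 = (+0.5828, +0.8126)
n_3 = (-0.5967, +0.8025)
  (0,1): δ = 30.14°  ✓
  (0,2): δ = 68.82°  ·
  (0,3): δ = 141.10°  ·
  (1,2): δ = 81.04°  ·
  (1,3): δ = 8.76°  ✓
  (2,3): δ = 107.72°  ·
antipodal pairs: 2

count = 2; pairs: (0,1), (1,3)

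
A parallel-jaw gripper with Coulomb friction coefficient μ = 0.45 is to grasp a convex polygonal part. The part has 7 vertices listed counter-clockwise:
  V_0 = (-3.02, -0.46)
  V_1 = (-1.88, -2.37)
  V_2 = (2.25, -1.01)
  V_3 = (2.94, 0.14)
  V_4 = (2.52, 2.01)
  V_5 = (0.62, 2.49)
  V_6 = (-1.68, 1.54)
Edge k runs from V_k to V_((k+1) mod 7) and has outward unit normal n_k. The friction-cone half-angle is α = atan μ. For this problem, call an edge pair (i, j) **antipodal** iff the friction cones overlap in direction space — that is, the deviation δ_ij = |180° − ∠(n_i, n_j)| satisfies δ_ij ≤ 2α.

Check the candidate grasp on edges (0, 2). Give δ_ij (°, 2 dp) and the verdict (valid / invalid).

δ = 61.79°, invalid

α = atan 0.45 = 24.23°;  2α = 48.46°
edge 0: e_0 = (+1.14, -1.91);  n_0 = (-0.8587, -0.5125)
edge 2: e_2 = (+0.69, +1.15);  n_2 = (+0.8575, -0.5145)
∠(n_0, n_2) = 118.21°
δ = |180° − 118.21°| = 61.79°
61.79° > 2α = 48.46°  →  invalid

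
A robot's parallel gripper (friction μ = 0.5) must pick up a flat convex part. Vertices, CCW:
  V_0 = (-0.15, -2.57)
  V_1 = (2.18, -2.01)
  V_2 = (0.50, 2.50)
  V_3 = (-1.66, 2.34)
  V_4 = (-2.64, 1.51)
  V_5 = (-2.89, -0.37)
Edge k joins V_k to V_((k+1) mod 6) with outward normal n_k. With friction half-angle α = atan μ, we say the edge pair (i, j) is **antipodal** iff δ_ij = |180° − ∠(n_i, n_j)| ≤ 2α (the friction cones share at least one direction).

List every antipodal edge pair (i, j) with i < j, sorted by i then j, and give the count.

α = atan 0.5 = 26.57°;  2α = 53.13°
n_0 = (+0.2337, -0.9723)
n_1 = (+0.9371, +0.3491)
n_2 = (-0.0739, +0.9973)
n_3 = (-0.6463, +0.7631)
n_4 = (-0.9913, +0.1318)
n_5 = (-0.6261, -0.7798)
  (0,1): δ = 83.08°  ·
  (0,2): δ = 9.28°  ✓
  (0,3): δ = 26.75°  ✓
  (0,4): δ = 68.91°  ·
  (0,5): δ = 127.72°  ·
  (1,2): δ = 106.19°  ·
  (1,3): δ = 70.17°  ·
  (1,4): δ = 28.01°  ✓
  (1,5): δ = 30.81°  ✓
  (2,3): δ = 143.97°  ·
  (2,4): δ = 101.81°  ·
  (2,5): δ = 43.00°  ✓
  (3,4): δ = 137.84°  ·
  (3,5): δ = 79.02°  ·
  (4,5): δ = 121.19°  ·
antipodal pairs: 5

count = 5; pairs: (0,2), (0,3), (1,4), (1,5), (2,5)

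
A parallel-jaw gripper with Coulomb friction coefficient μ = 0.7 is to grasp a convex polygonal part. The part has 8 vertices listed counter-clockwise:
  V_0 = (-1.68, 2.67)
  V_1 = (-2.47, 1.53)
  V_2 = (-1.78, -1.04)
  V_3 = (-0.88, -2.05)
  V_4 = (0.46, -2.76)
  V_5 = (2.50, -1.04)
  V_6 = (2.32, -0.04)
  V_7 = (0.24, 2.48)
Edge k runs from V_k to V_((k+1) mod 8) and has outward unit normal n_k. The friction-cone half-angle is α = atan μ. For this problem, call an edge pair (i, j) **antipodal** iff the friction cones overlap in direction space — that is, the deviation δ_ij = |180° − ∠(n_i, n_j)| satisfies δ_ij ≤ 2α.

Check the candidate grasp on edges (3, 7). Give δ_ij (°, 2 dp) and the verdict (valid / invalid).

α = atan 0.7 = 34.99°;  2α = 69.98°
edge 3: e_3 = (+1.34, -0.71);  n_3 = (-0.4682, -0.8836)
edge 7: e_7 = (-1.92, +0.19);  n_7 = (+0.0985, +0.9951)
∠(n_3, n_7) = 157.73°
δ = |180° − 157.73°| = 22.27°
22.27° ≤ 2α = 69.98°  →  valid

δ = 22.27°, valid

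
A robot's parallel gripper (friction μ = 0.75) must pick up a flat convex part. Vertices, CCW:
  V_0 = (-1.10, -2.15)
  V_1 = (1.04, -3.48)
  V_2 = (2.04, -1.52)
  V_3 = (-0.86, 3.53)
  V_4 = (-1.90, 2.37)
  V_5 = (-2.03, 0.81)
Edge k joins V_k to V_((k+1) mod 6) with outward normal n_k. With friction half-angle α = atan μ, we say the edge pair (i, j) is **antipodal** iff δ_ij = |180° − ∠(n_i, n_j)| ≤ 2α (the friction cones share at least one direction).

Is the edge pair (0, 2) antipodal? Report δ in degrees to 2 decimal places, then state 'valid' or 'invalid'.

δ = 28.27°, valid

α = atan 0.75 = 36.87°;  2α = 73.74°
edge 0: e_0 = (+2.14, -1.33);  n_0 = (-0.5279, -0.8493)
edge 2: e_2 = (-2.90, +5.05);  n_2 = (+0.8672, +0.4980)
∠(n_0, n_2) = 151.73°
δ = |180° − 151.73°| = 28.27°
28.27° ≤ 2α = 73.74°  →  valid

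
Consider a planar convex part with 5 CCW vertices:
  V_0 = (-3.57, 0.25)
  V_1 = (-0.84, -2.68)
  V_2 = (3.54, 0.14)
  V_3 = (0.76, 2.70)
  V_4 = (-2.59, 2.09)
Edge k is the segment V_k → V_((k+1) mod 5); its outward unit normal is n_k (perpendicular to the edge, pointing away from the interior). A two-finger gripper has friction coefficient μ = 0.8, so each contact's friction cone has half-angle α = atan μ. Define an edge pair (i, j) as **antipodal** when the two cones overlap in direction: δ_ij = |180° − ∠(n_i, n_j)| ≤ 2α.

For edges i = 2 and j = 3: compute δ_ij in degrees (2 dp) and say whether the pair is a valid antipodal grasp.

δ = 127.04°, invalid

α = atan 0.8 = 38.66°;  2α = 77.32°
edge 2: e_2 = (-2.78, +2.56);  n_2 = (+0.6774, +0.7356)
edge 3: e_3 = (-3.35, -0.61);  n_3 = (-0.1791, +0.9838)
∠(n_2, n_3) = 52.96°
δ = |180° − 52.96°| = 127.04°
127.04° > 2α = 77.32°  →  invalid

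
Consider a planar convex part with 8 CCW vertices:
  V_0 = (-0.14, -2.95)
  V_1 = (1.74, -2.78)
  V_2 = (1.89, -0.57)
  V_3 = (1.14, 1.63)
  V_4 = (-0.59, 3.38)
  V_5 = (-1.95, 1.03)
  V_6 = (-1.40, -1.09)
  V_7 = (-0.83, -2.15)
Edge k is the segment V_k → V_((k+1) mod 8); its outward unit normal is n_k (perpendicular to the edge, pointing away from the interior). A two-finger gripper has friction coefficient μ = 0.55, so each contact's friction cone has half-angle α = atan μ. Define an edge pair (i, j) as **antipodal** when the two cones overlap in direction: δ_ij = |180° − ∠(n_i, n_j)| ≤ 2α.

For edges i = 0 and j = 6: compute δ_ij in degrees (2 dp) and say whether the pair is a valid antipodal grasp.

α = atan 0.55 = 28.81°;  2α = 57.62°
edge 0: e_0 = (+1.88, +0.17);  n_0 = (+0.0901, -0.9959)
edge 6: e_6 = (+0.57, -1.06);  n_6 = (-0.8807, -0.4736)
∠(n_0, n_6) = 66.90°
δ = |180° − 66.90°| = 113.10°
113.10° > 2α = 57.62°  →  invalid

δ = 113.10°, invalid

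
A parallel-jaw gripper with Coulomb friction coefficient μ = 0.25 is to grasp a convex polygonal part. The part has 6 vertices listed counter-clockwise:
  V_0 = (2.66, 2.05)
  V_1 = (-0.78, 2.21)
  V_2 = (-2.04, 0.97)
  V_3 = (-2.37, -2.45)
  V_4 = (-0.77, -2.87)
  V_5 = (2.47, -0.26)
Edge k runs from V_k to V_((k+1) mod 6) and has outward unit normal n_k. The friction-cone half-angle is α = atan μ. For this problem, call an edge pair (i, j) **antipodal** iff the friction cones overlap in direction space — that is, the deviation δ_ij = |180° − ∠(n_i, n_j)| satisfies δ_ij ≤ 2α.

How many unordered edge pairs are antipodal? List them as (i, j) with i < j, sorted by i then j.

count = 3; pairs: (0,3), (1,4), (2,5)

α = atan 0.25 = 14.04°;  2α = 28.07°
n_0 = (+0.0465, +0.9989)
n_1 = (-0.7014, +0.7127)
n_2 = (-0.9954, +0.0960)
n_3 = (-0.2539, -0.9672)
n_4 = (+0.6273, -0.7788)
n_5 = (+0.9966, -0.0820)
  (0,1): δ = 132.80°  ·
  (0,2): δ = 92.85°  ·
  (0,3): δ = 12.05°  ✓
  (0,4): δ = 41.52°  ·
  (0,5): δ = 87.96°  ·
  (1,2): δ = 140.05°  ·
  (1,3): δ = 59.25°  ·
  (1,4): δ = 5.69°  ✓
  (1,5): δ = 40.76°  ·
  (2,3): δ = 99.20°  ·
  (2,4): δ = 45.64°  ·
  (2,5): δ = 0.81°  ✓
  (3,4): δ = 126.44°  ·
  (3,5): δ = 79.99°  ·
  (4,5): δ = 133.56°  ·
antipodal pairs: 3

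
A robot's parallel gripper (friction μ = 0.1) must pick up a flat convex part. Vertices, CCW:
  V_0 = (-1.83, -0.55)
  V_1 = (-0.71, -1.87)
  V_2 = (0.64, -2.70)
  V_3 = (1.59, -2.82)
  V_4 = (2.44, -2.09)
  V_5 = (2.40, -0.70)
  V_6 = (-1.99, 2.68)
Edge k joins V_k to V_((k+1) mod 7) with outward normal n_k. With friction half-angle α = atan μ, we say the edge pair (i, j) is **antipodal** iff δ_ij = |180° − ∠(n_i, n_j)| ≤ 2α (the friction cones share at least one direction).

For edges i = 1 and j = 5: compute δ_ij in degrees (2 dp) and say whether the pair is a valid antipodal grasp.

δ = 6.01°, valid

α = atan 0.1 = 5.71°;  2α = 11.42°
edge 1: e_1 = (+1.35, -0.83);  n_1 = (-0.5237, -0.8519)
edge 5: e_5 = (-4.39, +3.38);  n_5 = (+0.6101, +0.7924)
∠(n_1, n_5) = 173.99°
δ = |180° − 173.99°| = 6.01°
6.01° ≤ 2α = 11.42°  →  valid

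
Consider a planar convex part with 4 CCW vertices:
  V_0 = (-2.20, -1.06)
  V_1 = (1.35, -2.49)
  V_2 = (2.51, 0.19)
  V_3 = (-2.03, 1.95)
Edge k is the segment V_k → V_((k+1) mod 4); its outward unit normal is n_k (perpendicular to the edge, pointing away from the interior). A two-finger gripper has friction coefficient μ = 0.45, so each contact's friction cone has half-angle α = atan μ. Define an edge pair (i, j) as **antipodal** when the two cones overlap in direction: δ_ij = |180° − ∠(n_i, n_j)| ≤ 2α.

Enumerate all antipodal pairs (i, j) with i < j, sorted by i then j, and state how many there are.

count = 2; pairs: (0,2), (1,3)

α = atan 0.45 = 24.23°;  2α = 48.46°
n_0 = (-0.3736, -0.9276)
n_1 = (+0.9177, -0.3972)
n_2 = (+0.3615, +0.9324)
n_3 = (-0.9984, +0.0564)
  (0,1): δ = 91.46°  ·
  (0,2): δ = 0.75°  ✓
  (0,3): δ = 108.71°  ·
  (1,2): δ = 87.78°  ·
  (1,3): δ = 20.17°  ✓
  (2,3): δ = 72.04°  ·
antipodal pairs: 2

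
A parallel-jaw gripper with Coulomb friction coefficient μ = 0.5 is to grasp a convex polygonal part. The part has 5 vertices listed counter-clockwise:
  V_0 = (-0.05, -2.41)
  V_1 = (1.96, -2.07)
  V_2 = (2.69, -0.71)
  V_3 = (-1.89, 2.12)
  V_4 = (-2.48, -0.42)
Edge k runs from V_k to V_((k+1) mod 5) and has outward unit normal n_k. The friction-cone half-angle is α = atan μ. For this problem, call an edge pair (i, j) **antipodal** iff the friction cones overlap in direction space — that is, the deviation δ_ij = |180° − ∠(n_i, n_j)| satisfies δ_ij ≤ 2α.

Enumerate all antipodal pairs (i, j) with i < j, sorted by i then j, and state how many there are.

count = 3; pairs: (0,2), (1,3), (2,4)

α = atan 0.5 = 26.57°;  2α = 53.13°
n_0 = (+0.1668, -0.9860)
n_1 = (+0.8811, -0.4729)
n_2 = (+0.5257, +0.8507)
n_3 = (-0.9741, +0.2263)
n_4 = (-0.6336, -0.7737)
  (0,1): δ = 127.83°  ·
  (0,2): δ = 41.31°  ✓
  (0,3): δ = 67.32°  ·
  (0,4): δ = 131.08°  ·
  (1,2): δ = 93.49°  ·
  (1,3): δ = 15.15°  ✓
  (1,4): δ = 78.91°  ·
  (2,3): δ = 71.36°  ·
  (2,4): δ = 7.60°  ✓
  (3,4): δ = 116.24°  ·
antipodal pairs: 3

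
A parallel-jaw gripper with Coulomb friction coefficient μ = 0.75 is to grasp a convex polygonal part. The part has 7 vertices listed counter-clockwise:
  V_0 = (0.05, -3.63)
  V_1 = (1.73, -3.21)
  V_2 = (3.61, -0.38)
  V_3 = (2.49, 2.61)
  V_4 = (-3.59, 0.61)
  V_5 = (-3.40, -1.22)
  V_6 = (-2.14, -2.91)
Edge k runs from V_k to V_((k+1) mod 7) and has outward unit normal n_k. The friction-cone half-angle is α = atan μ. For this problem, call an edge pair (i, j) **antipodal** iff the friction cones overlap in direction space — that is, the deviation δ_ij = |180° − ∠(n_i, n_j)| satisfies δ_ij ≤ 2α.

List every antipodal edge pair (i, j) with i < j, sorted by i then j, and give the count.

α = atan 0.75 = 36.87°;  2α = 73.74°
n_0 = (+0.2425, -0.9701)
n_1 = (+0.8330, -0.5533)
n_2 = (+0.9365, +0.3508)
n_3 = (-0.3125, +0.9499)
n_4 = (-0.9947, -0.1033)
n_5 = (-0.8017, -0.5977)
n_6 = (-0.3123, -0.9500)
  (0,1): δ = 137.63°  ·
  (0,2): δ = 83.50°  ·
  (0,3): δ = 4.17°  ✓
  (0,4): δ = 81.89°  ·
  (0,5): δ = 112.67°  ·
  (0,6): δ = 147.76°  ·
  (1,2): δ = 125.87°  ·
  (1,3): δ = 38.19°  ✓
  (1,4): δ = 39.52°  ✓
  (1,5): δ = 70.30°  ✓
  (1,6): δ = 105.40°  ·
  (2,3): δ = 92.33°  ·
  (2,4): δ = 14.61°  ✓
  (2,5): δ = 16.17°  ✓
  (2,6): δ = 51.27°  ✓
  (3,4): δ = 102.28°  ·
  (3,5): δ = 71.50°  ✓
  (3,6): δ = 36.41°  ✓
  (4,5): δ = 149.22°  ·
  (4,6): δ = 114.13°  ·
  (5,6): δ = 144.91°  ·
antipodal pairs: 9

count = 9; pairs: (0,3), (1,3), (1,4), (1,5), (2,4), (2,5), (2,6), (3,5), (3,6)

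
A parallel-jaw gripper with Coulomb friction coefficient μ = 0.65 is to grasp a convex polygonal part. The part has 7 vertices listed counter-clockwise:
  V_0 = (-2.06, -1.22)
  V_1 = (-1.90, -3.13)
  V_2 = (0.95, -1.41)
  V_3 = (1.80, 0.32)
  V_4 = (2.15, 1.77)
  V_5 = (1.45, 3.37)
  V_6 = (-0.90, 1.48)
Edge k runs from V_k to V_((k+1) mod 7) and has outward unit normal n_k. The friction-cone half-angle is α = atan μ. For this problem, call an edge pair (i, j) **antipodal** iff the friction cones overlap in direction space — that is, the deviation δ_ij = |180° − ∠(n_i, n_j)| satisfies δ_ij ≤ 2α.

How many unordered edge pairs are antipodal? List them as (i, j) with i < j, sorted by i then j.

α = atan 0.65 = 33.02°;  2α = 66.05°
n_0 = (-0.9965, -0.0835)
n_1 = (+0.5167, -0.8562)
n_2 = (+0.8975, -0.4410)
n_3 = (+0.9721, -0.2346)
n_4 = (+0.9162, +0.4008)
n_5 = (-0.6267, +0.7792)
n_6 = (-0.9188, +0.3947)
  (0,1): δ = 63.68°  ✓
  (0,2): δ = 30.95°  ✓
  (0,3): δ = 18.36°  ✓
  (0,4): δ = 18.84°  ✓
  (0,5): δ = 124.02°  ·
  (0,6): δ = 151.96°  ·
  (1,2): δ = 147.28°  ·
  (1,3): δ = 134.68°  ·
  (1,4): δ = 97.48°  ·
  (1,5): δ = 7.70°  ✓
  (1,6): δ = 35.64°  ✓
  (2,3): δ = 167.40°  ·
  (2,4): δ = 130.20°  ·
  (2,5): δ = 25.03°  ✓
  (2,6): δ = 2.92°  ✓
  (3,4): δ = 142.80°  ·
  (3,5): δ = 37.62°  ✓
  (3,6): δ = 9.68°  ✓
  (4,5): δ = 74.82°  ·
  (4,6): δ = 46.88°  ✓
  (5,6): δ = 152.06°  ·
antipodal pairs: 11

count = 11; pairs: (0,1), (0,2), (0,3), (0,4), (1,5), (1,6), (2,5), (2,6), (3,5), (3,6), (4,6)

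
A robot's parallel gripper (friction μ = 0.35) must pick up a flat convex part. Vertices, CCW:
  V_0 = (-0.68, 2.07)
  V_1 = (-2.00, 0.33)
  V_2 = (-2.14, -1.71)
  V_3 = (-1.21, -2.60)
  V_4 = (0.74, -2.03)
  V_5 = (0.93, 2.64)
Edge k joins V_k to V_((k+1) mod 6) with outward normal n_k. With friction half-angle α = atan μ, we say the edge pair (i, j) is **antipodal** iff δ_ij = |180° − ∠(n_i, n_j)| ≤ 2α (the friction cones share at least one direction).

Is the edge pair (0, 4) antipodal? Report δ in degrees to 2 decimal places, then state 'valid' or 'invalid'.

δ = 34.85°, valid

α = atan 0.35 = 19.29°;  2α = 38.58°
edge 0: e_0 = (-1.32, -1.74);  n_0 = (-0.7967, +0.6044)
edge 4: e_4 = (+0.19, +4.67);  n_4 = (+0.9992, -0.0407)
∠(n_0, n_4) = 145.15°
δ = |180° − 145.15°| = 34.85°
34.85° ≤ 2α = 38.58°  →  valid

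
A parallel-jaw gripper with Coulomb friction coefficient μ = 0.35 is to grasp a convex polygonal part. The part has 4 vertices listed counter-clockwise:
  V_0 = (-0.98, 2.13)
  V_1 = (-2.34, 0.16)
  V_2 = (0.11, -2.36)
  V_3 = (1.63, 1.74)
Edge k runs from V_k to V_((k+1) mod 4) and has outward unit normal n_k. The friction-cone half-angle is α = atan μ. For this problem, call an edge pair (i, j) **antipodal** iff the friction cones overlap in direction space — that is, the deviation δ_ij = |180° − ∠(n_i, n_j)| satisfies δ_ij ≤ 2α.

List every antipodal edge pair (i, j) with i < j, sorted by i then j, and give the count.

count = 2; pairs: (0,2), (1,3)

α = atan 0.35 = 19.29°;  2α = 38.58°
n_0 = (-0.8229, +0.5681)
n_1 = (-0.7170, -0.6971)
n_2 = (+0.9376, -0.3476)
n_3 = (+0.1478, +0.9890)
  (0,1): δ = 101.19°  ·
  (0,2): δ = 14.28°  ✓
  (0,3): δ = 116.12°  ·
  (1,2): δ = 64.53°  ·
  (1,3): δ = 37.31°  ✓
  (2,3): δ = 78.16°  ·
antipodal pairs: 2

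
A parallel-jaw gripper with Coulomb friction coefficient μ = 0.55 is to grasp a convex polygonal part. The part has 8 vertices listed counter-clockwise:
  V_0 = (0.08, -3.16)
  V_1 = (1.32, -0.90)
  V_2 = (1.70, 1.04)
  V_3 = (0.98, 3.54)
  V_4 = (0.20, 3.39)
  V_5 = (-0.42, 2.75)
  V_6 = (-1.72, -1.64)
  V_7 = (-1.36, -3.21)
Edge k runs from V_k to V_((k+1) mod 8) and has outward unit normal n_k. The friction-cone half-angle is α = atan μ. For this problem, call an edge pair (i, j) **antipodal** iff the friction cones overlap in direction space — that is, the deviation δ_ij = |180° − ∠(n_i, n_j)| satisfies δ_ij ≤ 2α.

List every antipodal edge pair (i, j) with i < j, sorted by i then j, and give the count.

count = 11; pairs: (0,3), (0,4), (0,5), (0,6), (1,4), (1,5), (1,6), (2,5), (2,6), (3,7), (4,7)

α = atan 0.55 = 28.81°;  2α = 57.62°
n_0 = (+0.8767, -0.4810)
n_1 = (+0.9814, -0.1922)
n_2 = (+0.9609, +0.2768)
n_3 = (-0.1888, +0.9820)
n_4 = (-0.7182, +0.6958)
n_5 = (-0.9588, +0.2839)
n_6 = (-0.9747, -0.2235)
n_7 = (+0.0347, -0.9994)
  (0,1): δ = 162.33°  ·
  (0,2): δ = 135.18°  ·
  (0,3): δ = 50.36°  ✓
  (0,4): δ = 15.34°  ✓
  (0,5): δ = 12.26°  ✓
  (0,6): δ = 41.67°  ✓
  (0,7): δ = 120.74°  ·
  (1,2): δ = 152.85°  ·
  (1,3): δ = 68.03°  ·
  (1,4): δ = 33.01°  ✓
  (1,5): δ = 5.41°  ✓
  (1,6): δ = 24.00°  ✓
  (1,7): δ = 103.07°  ·
  (2,3): δ = 95.18°  ·
  (2,4): δ = 60.16°  ·
  (2,5): δ = 32.56°  ✓
  (2,6): δ = 3.15°  ✓
  (2,7): δ = 75.92°  ·
  (3,4): δ = 144.98°  ·
  (3,5): δ = 117.38°  ·
  (3,6): δ = 87.97°  ·
  (3,7): δ = 8.90°  ✓
  (4,5): δ = 152.40°  ·
  (4,6): δ = 122.99°  ·
  (4,7): δ = 43.92°  ✓
  (5,6): δ = 150.59°  ·
  (5,7): δ = 71.52°  ·
  (6,7): δ = 100.93°  ·
antipodal pairs: 11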